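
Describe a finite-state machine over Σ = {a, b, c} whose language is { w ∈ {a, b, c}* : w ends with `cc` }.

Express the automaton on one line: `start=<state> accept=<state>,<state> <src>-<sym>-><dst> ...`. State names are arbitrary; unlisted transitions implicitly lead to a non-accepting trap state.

Let each state record the length of the longest suffix of the input read so far that is also a prefix of `cc`. q1 means the last symbol is `c`; q2 means the last 2 symbols are `cc`. Accept only at q2, where the string currently ends in `cc`.
        a   b   c  
>  q0   q0  q0  q1 
   q1   q0  q0  q2 
 * q2   q0  q0  q2 
(> = start, * = accepting)

start=q0 accept=q2 q0-a->q0 q0-b->q0 q0-c->q1 q1-a->q0 q1-b->q0 q1-c->q2 q2-a->q0 q2-b->q0 q2-c->q2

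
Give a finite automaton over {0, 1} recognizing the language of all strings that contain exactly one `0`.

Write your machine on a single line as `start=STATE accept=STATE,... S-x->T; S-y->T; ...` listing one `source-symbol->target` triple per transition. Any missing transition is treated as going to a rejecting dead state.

Only the number of `0`s matters, and only up to 2. Make a chain q0 → q1 → q2 advanced by each `0` (with q2 absorbing); every other symbol self-loops. The accepting set is {q1}.
With 3 states:
        0   1  
>  q0   q1  q0 
 * q1   q2  q1 
   q2   q2  q2 
(> = start, * = accepting)

start=q0; accept=q1; q0-0->q1; q0-1->q0; q1-0->q2; q1-1->q1; q2-0->q2; q2-1->q2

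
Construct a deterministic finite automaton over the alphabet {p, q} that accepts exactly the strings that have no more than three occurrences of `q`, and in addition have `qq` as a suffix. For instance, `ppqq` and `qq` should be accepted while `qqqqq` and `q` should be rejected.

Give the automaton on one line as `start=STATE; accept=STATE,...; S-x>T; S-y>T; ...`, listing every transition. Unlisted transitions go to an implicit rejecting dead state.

start=s0; accept=s3,s6; s0-p>s0; s0-q>s1; s1-p>s2; s1-q>s3; s2-p>s2; s2-q>s4; s3-p>s5; s3-q>s6; s4-p>s5; s4-q>s6; s5-p>s5; s5-q>s7; s6-p>s8; s6-q>s9; s7-p>s8; s7-q>s9; s8-p>s8; s8-q>s10; s9-p>s11; s9-q>s9; s10-p>s11; s10-q>s9; s11-p>s11; s11-q>s10

Run two small machines in parallel and take their product. One (5 states) tracks the count of `q`s, saturating at 4; the other (3 states) tracks how much of the suffix `qq` has currently been matched. Each combined state is a pair, one component from each; accept when both components accept.
          p    q  
>  s0     s0   s1 
   s1     s2   s3 
   s2     s2   s4 
 * s3     s5   s6 
   s4     s5   s6 
   s5     s5   s7 
 * s6     s8   s9 
   s7     s8   s9 
   s8     s8  s10 
   s9    s11   s9 
   s10   s11   s9 
   s11   s11  s10 
(> = start, * = accepting)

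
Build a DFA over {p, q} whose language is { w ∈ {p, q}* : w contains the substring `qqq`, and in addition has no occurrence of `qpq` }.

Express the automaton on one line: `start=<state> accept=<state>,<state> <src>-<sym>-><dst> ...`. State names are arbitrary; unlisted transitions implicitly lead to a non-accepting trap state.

start=S0 accept=S5,S6,S7 S0-p->S0 S0-q->S1 S1-p->S2 S1-q->S3 S2-p->S0 S2-q->S4 S3-p->S2 S3-q->S5 S4-p->S4 S4-q->S4 S5-p->S6 S5-q->S5 S6-p->S7 S6-q->S4 S7-p->S7 S7-q->S5

Handle the two conditions separately and then intersect. One (4 states) tracks whether and how much of `qqq` has been seen; the other (4 states) tracks partial matches of the forbidden pattern `qpq`. Each combined state is a pair, one component from each; accept when both components accept. Minimizing collapses redundant product states.
        p   q  
>  S0   S0  S1 
   S1   S2  S3 
   S2   S0  S4 
   S3   S2  S5 
   S4   S4  S4 
 * S5   S6  S5 
 * S6   S7  S4 
 * S7   S7  S5 
(> = start, * = accepting)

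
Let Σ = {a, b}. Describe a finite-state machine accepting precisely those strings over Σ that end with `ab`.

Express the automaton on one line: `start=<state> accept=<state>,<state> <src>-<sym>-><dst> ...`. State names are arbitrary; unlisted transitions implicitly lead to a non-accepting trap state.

start=S0 accept=S2 S0-a->S1 S0-b->S0 S1-a->S1 S1-b->S2 S2-a->S1 S2-b->S0

Let each state record the length of the longest suffix of the input read so far that is also a prefix of `ab`. S1 means the last symbol is `a`; S2 means the last 2 symbols are `ab`. Accept only at S2, where the string currently ends in `ab`.
A 3-state machine:
        a   b  
>  S0   S1  S0 
   S1   S1  S2 
 * S2   S1  S0 
(> = start, * = accepting)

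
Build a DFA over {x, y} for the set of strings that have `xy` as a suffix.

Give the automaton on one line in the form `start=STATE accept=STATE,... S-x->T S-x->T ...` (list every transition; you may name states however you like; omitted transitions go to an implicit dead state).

start=q0 accept=q2 q0-x->q1 q0-y->q0 q1-x->q1 q1-y->q2 q2-x->q1 q2-y->q0

Remember how much of `xy` the current input suffix matches. State q0 means no match yet; q1 means the last symbol is `x`; q2 means the last 2 symbols are `xy`. Only q2 accepts. On a mismatch, fall back to the longest proper suffix that is still a prefix of `xy`.
With 3 states:
        x   y  
>  q0   q1  q0 
   q1   q1  q2 
 * q2   q1  q0 
(> = start, * = accepting)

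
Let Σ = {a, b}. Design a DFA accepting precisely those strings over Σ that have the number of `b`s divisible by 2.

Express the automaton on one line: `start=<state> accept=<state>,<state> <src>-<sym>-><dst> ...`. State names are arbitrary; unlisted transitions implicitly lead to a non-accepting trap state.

Keep the running count of `b`s modulo 2: each `b` advances along the cycle q0 → q1 → q0 while other symbols loop. Accept at q0.
A 2-state machine:
        a   b  
>* q0   q0  q1 
   q1   q1  q0 
(> = start, * = accepting)

start=q0 accept=q0 q0-a->q0 q0-b->q1 q1-a->q1 q1-b->q0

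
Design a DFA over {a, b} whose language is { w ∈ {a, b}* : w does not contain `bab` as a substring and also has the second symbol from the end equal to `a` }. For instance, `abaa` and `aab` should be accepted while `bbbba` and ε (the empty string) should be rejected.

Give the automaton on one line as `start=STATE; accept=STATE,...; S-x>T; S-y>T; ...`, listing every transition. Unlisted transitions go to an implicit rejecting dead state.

Run two small machines in parallel and take their product. The first has 4 states tracking partial matches of the forbidden pattern `bab`; the second has 7 states tracking the last 2 symbols read. A product state is a pair (one from each), accepting exactly when both do. After merging equivalent states the machine shrinks.
A 7-state machine:
        a   b  
>  q0   q1  q2 
   q1   q3  q4 
   q2   q5  q2 
 * q3   q3  q4 
 * q4   q5  q2 
   q5   q3  q6 
   q6   q6  q6 
(> = start, * = accepting)

start=q0; accept=q3,q4; q0-a>q1; q0-b>q2; q1-a>q3; q1-b>q4; q2-a>q5; q2-b>q2; q3-a>q3; q3-b>q4; q4-a>q5; q4-b>q2; q5-a>q3; q5-b>q6; q6-a>q6; q6-b>q6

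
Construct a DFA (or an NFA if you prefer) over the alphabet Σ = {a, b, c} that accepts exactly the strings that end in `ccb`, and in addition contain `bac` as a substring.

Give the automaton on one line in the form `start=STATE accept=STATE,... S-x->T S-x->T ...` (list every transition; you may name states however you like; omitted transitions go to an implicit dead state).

start=q0 accept=q6 q0-a->q0 q0-b->q1 q0-c->q0 q1-a->q2 q1-b->q1 q1-c->q0 q2-a->q0 q2-b->q1 q2-c->q3 q3-a->q4 q3-b->q4 q3-c->q5 q4-a->q4 q4-b->q4 q4-c->q3 q5-a->q4 q5-b->q6 q5-c->q5 q6-a->q4 q6-b->q4 q6-c->q3

Run two small machines in parallel and take their product. One (4 states) tracks how much of the suffix `ccb` has currently been matched; the other (4 states) tracks whether and how much of `bac` has been seen. Each combined state is a pair, one component from each; accept when both components accept. Equivalent product states are then merged.
7 states suffice.
        a   b   c  
>  q0   q0  q1  q0 
   q1   q2  q1  q0 
   q2   q0  q1  q3 
   q3   q4  q4  q5 
   q4   q4  q4  q3 
   q5   q4  q6  q5 
 * q6   q4  q4  q3 
(> = start, * = accepting)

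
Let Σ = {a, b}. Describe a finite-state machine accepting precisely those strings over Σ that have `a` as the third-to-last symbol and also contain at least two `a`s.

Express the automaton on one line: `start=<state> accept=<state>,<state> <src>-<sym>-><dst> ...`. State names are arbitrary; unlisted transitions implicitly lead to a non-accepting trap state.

Build one automaton per condition and run them in lockstep. The first has 15 states tracking the last 3 symbols read; the second has 4 states tracking the count of `a`s, saturating at 3. A product state is a pair (one from each), accepting exactly when both do. Equivalent product states are then merged.
11 states suffice.
          a    b  
>  q0     q1   q0 
   q1     q2   q3 
   q2     q4   q5 
   q3     q6   q7 
 * q4     q4   q5 
 * q5     q6   q8 
 * q6     q2   q9 
   q7    q10   q7 
 * q8    q10   q7 
   q9     q6   q8 
   q10    q2   q9 
(> = start, * = accepting)

start=q0 accept=q4,q5,q6,q8 q0-a->q1 q0-b->q0 q1-a->q2 q1-b->q3 q2-a->q4 q2-b->q5 q3-a->q6 q3-b->q7 q4-a->q4 q4-b->q5 q5-a->q6 q5-b->q8 q6-a->q2 q6-b->q9 q7-a->q10 q7-b->q7 q8-a->q10 q8-b->q7 q9-a->q6 q9-b->q8 q10-a->q2 q10-b->q9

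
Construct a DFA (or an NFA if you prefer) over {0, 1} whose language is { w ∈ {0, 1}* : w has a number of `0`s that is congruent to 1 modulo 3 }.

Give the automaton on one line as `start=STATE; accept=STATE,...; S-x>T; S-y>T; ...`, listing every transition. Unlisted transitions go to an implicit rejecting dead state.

start=A; accept=B; A-0>B; A-1>A; B-0>C; B-1>B; C-0>A; C-1>C

Keep the running count of `0`s modulo 3: each `0` advances along the cycle A → B → C → A while other symbols loop. Accept at B.
A 3-state machine:
       0  1 
>  A   B  A 
 * B   C  B 
   C   A  C 
(> = start, * = accepting)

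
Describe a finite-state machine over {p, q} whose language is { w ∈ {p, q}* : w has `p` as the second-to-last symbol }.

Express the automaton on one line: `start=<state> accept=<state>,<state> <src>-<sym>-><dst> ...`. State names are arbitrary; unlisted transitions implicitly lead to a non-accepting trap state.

Because acceptance depends on a position counted from the end, the machine has to buffer the most recent 2 symbols. Make each state the string of the last up-to-2 symbols read; on input `x` shift the window left and append `x`. Accept when the buffered window has length 2 and begins with `p`.
        p   q  
>  s0   s1  s2 
   s1   s3  s4 
   s2   s5  s6 
 * s3   s3  s4 
 * s4   s5  s6 
   s5   s3  s4 
   s6   s5  s6 
(> = start, * = accepting)

start=s0 accept=s3,s4 s0-p->s1 s0-q->s2 s1-p->s3 s1-q->s4 s2-p->s5 s2-q->s6 s3-p->s3 s3-q->s4 s4-p->s5 s4-q->s6 s5-p->s3 s5-q->s4 s6-p->s5 s6-q->s6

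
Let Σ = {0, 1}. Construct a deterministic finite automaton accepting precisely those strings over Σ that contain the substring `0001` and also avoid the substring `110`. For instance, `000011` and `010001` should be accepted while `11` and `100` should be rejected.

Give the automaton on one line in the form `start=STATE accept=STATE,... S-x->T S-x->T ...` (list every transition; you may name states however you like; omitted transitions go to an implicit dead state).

start=q0 accept=q6,q7,q8 q0-0->q1 q0-1->q2 q1-0->q3 q1-1->q2 q2-0->q1 q2-1->q4 q3-0->q5 q3-1->q2 q4-0->q4 q4-1->q4 q5-0->q5 q5-1->q6 q6-0->q7 q6-1->q8 q7-0->q7 q7-1->q6 q8-0->q4 q8-1->q8

Handle the two conditions separately and then intersect. The first has 5 states tracking whether and how much of `0001` has been seen; the second has 4 states tracking partial matches of the forbidden pattern `110`. A product state is a pair (one from each), accepting exactly when both do. Minimizing collapses redundant product states.
With 9 states:
        0   1  
>  q0   q1  q2 
   q1   q3  q2 
   q2   q1  q4 
   q3   q5  q2 
   q4   q4  q4 
   q5   q5  q6 
 * q6   q7  q8 
 * q7   q7  q6 
 * q8   q4  q8 
(> = start, * = accepting)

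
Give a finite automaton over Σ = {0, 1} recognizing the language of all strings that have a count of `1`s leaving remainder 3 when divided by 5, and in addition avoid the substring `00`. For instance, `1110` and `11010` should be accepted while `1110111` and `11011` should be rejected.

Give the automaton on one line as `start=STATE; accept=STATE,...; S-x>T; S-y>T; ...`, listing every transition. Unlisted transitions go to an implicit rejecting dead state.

Build one automaton per condition and run them in lockstep. The first has 5 states tracking the count of `1`s modulo 5; the second has 3 states tracking partial matches of the forbidden pattern `00`. A product state is a pair (one from each), accepting exactly when both do.
       0  1 
>  A   B  C 
   B   D  C 
   C   E  F 
   D   D  G 
   E   G  F 
   F   H  I 
   G   G  J 
   H   J  I 
 * I   K  L 
   J   J  M 
 * K   M  L 
   L   N  A 
   M   M  O 
   N   O  A 
   O   O  D 
(> = start, * = accepting)

start=A; accept=I,K; A-0>B; A-1>C; B-0>D; B-1>C; C-0>E; C-1>F; D-0>D; D-1>G; E-0>G; E-1>F; F-0>H; F-1>I; G-0>G; G-1>J; H-0>J; H-1>I; I-0>K; I-1>L; J-0>J; J-1>M; K-0>M; K-1>L; L-0>N; L-1>A; M-0>M; M-1>O; N-0>O; N-1>A; O-0>O; O-1>D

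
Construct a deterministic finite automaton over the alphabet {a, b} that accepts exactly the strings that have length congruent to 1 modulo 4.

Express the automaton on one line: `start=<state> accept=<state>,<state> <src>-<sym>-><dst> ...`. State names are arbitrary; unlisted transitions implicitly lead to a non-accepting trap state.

start=S0 accept=S1 S0-a->S1 S0-b->S1 S1-a->S2 S1-b->S2 S2-a->S3 S2-b->S3 S3-a->S0 S3-b->S0

Count input length modulo 4: every symbol advances one step around the cycle S0 → S1 → S2 → S3 → S0. Accept at S1.
With 4 states:
        a   b  
>  S0   S1  S1 
 * S1   S2  S2 
   S2   S3  S3 
   S3   S0  S0 
(> = start, * = accepting)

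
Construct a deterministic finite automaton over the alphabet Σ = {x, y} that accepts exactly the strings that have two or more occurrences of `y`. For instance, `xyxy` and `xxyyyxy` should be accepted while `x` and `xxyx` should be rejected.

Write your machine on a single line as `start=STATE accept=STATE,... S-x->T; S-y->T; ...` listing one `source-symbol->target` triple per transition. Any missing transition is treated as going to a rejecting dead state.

Only the number of `y`s matters, and only up to 3. Make a chain q0 → q1 → q2 → q3 advanced by each `y` (with q3 absorbing); every other symbol self-loops. The accepting set is {q2, q3}.
A 4-state machine:
        x   y  
>  q0   q0  q1 
   q1   q1  q2 
 * q2   q2  q3 
 * q3   q3  q3 
(> = start, * = accepting)

start=q0; accept=q2,q3; q0-x->q0; q0-y->q1; q1-x->q1; q1-y->q2; q2-x->q2; q2-y->q3; q3-x->q3; q3-y->q3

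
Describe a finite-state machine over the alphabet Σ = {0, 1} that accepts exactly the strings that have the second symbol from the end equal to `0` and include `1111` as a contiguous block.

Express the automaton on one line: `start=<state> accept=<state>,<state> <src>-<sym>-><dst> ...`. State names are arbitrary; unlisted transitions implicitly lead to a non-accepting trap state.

start=q0 accept=q6,q7 q0-0->q0 q0-1->q1 q1-0->q0 q1-1->q2 q2-0->q0 q2-1->q3 q3-0->q0 q3-1->q4 q4-0->q5 q4-1->q4 q5-0->q6 q5-1->q7 q6-0->q6 q6-1->q7 q7-0->q5 q7-1->q4

Handle the two conditions separately and then intersect. One (7 states) tracks the last 2 symbols read; the other (5 states) tracks whether and how much of `1111` has been seen. Each combined state is a pair, one component from each; accept when both components accept. Equivalent product states are then merged.
        0   1  
>  q0   q0  q1 
   q1   q0  q2 
   q2   q0  q3 
   q3   q0  q4 
   q4   q5  q4 
   q5   q6  q7 
 * q6   q6  q7 
 * q7   q5  q4 
(> = start, * = accepting)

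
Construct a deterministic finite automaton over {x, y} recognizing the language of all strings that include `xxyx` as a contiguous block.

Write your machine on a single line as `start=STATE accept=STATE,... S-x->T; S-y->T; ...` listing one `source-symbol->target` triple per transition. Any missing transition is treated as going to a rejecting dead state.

Track how much of `xxyx` has been matched so far: state q0 is no progress, q4 is the absorbing accept state reached once `xxyx` has occurred. Intermediate states record partial matches; on a mismatch, fall back to the longest reusable overlap.
A 5-state machine:
        x   y  
>  q0   q1  q0 
   q1   q2  q0 
   q2   q2  q3 
   q3   q4  q0 
 * q4   q4  q4 
(> = start, * = accepting)

start=q0; accept=q4; q0-x->q1; q0-y->q0; q1-x->q2; q1-y->q0; q2-x->q2; q2-y->q3; q3-x->q4; q3-y->q0; q4-x->q4; q4-y->q4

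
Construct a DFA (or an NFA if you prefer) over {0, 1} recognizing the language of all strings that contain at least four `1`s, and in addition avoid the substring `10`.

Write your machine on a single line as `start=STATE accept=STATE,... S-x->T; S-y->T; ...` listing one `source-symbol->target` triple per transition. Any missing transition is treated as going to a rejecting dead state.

Run two small machines in parallel and take their product. The first has 6 states tracking the count of `1`s, saturating at 5; the second has 3 states tracking partial matches of the forbidden pattern `10`. A product state is a pair (one from each), accepting exactly when both do.
11 states suffice.
       0  1 
>  A   A  B 
   B   C  D 
   C   C  E 
   D   E  F 
   E   E  G 
   F   G  H 
   G   G  I 
 * H   I  J 
   I   I  K 
 * J   K  J 
   K   K  K 
(> = start, * = accepting)

start=A; accept=H,J; A-0->A; A-1->B; B-0->C; B-1->D; C-0->C; C-1->E; D-0->E; D-1->F; E-0->E; E-1->G; F-0->G; F-1->H; G-0->G; G-1->I; H-0->I; H-1->J; I-0->I; I-1->K; J-0->K; J-1->J; K-0->K; K-1->K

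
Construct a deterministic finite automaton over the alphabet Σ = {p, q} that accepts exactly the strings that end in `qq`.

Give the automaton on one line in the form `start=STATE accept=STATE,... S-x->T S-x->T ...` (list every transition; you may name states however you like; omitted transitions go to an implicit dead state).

start=S0 accept=S2 S0-p->S0 S0-q->S1 S1-p->S0 S1-q->S2 S2-p->S0 S2-q->S2

Let each state record the length of the longest suffix of the input read so far that is also a prefix of `qq`. S1 means the last symbol is `q`; S2 means the last 2 symbols are `qq`. Accept only at S2, where the string currently ends in `qq`.
A 3-state machine:
        p   q  
>  S0   S0  S1 
   S1   S0  S2 
 * S2   S0  S2 
(> = start, * = accepting)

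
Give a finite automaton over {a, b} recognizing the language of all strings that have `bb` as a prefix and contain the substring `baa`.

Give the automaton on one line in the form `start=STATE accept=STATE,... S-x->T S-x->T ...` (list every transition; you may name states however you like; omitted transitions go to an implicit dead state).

start=q0 accept=q5 q0-a->q1 q0-b->q2 q1-a->q1 q1-b->q1 q2-a->q1 q2-b->q3 q3-a->q4 q3-b->q3 q4-a->q5 q4-b->q3 q5-a->q5 q5-b->q5

Build one automaton per condition and run them in lockstep. One (4 states) tracks whether the input so far still matches the prefix `bb`; the other (4 states) tracks whether and how much of `baa` has been seen. Each combined state is a pair, one component from each; accept when both components accept. After merging equivalent states the machine shrinks.
With 6 states:
        a   b  
>  q0   q1  q2 
   q1   q1  q1 
   q2   q1  q3 
   q3   q4  q3 
   q4   q5  q3 
 * q5   q5  q5 
(> = start, * = accepting)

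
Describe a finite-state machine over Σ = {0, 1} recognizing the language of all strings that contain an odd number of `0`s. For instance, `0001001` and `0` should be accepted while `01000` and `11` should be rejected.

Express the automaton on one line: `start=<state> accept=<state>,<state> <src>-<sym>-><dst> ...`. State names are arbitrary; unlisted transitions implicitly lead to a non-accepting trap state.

start=q0 accept=q1 q0-0->q1 q0-1->q0 q1-0->q0 q1-1->q1

Keep the running count of `0`s modulo 2: each `0` advances along the cycle q0 → q1 → q0 while other symbols loop. Accept at q1.
A 2-state machine:
        0   1  
>  q0   q1  q0 
 * q1   q0  q1 
(> = start, * = accepting)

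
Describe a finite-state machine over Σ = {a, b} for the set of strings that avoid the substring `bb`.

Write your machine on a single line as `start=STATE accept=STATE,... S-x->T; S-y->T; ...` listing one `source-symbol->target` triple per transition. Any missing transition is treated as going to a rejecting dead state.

start=q0; accept=q0,q1; q0-a->q0; q0-b->q1; q1-a->q0; q1-b->q2; q2-a->q2; q2-b->q2

This is the complement of 'contains `bb`'. Use the same substring-matching states — q0 through q2 holding how much of `bb` has just been matched — but flip the accepting set: everything except the trap q2 accepts.
A 3-state machine:
        a   b  
>* q0   q0  q1 
 * q1   q0  q2 
   q2   q2  q2 
(> = start, * = accepting)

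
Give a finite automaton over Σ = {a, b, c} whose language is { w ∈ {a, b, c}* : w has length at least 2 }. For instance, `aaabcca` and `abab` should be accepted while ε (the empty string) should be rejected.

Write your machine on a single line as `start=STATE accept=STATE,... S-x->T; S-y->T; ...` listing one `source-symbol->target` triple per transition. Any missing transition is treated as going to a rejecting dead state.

Count input length up to 3: every symbol moves from q0 toward q3, which means 'more than 2' and absorbs. Accept from {q2, q3}.
With 4 states:
        a   b   c  
>  q0   q1  q1  q1 
   q1   q2  q2  q2 
 * q2   q3  q3  q3 
 * q3   q3  q3  q3 
(> = start, * = accepting)

start=q0; accept=q2,q3; q0-a->q1; q0-b->q1; q0-c->q1; q1-a->q2; q1-b->q2; q1-c->q2; q2-a->q3; q2-b->q3; q2-c->q3; q3-a->q3; q3-b->q3; q3-c->q3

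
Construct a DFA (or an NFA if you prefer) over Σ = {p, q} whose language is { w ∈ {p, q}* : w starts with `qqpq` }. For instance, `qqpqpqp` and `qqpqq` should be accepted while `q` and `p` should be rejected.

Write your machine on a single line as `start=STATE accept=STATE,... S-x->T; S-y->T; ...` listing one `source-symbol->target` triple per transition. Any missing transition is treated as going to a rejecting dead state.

Check the first 4 symbols one by one: S0 through S3 record how many have matched `qqpq` so far; any wrong symbol goes to the dead state S5. After all 4 match we enter the accepting sink S4.
6 states suffice.
        p   q  
>  S0   S5  S1 
   S1   S5  S2 
   S2   S3  S5 
   S3   S5  S4 
 * S4   S4  S4 
   S5   S5  S5 
(> = start, * = accepting)

start=S0; accept=S4; S0-p->S5; S0-q->S1; S1-p->S5; S1-q->S2; S2-p->S3; S2-q->S5; S3-p->S5; S3-q->S4; S4-p->S4; S4-q->S4; S5-p->S5; S5-q->S5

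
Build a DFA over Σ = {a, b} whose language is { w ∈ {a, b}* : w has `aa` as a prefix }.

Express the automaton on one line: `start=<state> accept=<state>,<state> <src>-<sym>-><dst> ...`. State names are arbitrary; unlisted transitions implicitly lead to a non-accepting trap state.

Check the first 2 symbols one by one: S0 through S1 record how many have matched `aa` so far; any wrong symbol goes to the dead state S3. After all 2 match we enter the accepting sink S2.
With 4 states:
        a   b  
>  S0   S1  S3 
   S1   S2  S3 
 * S2   S2  S2 
   S3   S3  S3 
(> = start, * = accepting)

start=S0 accept=S2 S0-a->S1 S0-b->S3 S1-a->S2 S1-b->S3 S2-a->S2 S2-b->S2 S3-a->S3 S3-b->S3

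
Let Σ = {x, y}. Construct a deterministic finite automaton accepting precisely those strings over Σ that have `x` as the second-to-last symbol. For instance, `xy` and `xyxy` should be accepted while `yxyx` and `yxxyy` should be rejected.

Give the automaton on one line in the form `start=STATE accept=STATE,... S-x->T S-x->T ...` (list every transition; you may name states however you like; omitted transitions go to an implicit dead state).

start=q0 accept=q3,q4 q0-x->q1 q0-y->q2 q1-x->q3 q1-y->q4 q2-x->q5 q2-y->q6 q3-x->q3 q3-y->q4 q4-x->q5 q4-y->q6 q5-x->q3 q5-y->q4 q6-x->q5 q6-y->q6

Because acceptance depends on a position counted from the end, the machine has to buffer the most recent 2 symbols. Make each state the string of the last up-to-2 symbols read; on input `x` shift the window left and append `x`. Accept when the buffered window has length 2 and begins with `x`.
With 7 states:
        x   y  
>  q0   q1  q2 
   q1   q3  q4 
   q2   q5  q6 
 * q3   q3  q4 
 * q4   q5  q6 
   q5   q3  q4 
   q6   q5  q6 
(> = start, * = accepting)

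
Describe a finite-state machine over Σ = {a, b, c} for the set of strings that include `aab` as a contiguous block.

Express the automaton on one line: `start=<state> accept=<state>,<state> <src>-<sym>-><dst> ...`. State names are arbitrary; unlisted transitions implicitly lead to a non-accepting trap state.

States S0..S2 record the length of the longest prefix of `aab` that matches the current input suffix. Reaching S3 means `aab` has been seen, and we stay there forever. Accept from S3.
With 4 states:
        a   b   c  
>  S0   S1  S0  S0 
   S1   S2  S0  S0 
   S2   S2  S3  S0 
 * S3   S3  S3  S3 
(> = start, * = accepting)

start=S0 accept=S3 S0-a->S1 S0-b->S0 S0-c->S0 S1-a->S2 S1-b->S0 S1-c->S0 S2-a->S2 S2-b->S3 S2-c->S0 S3-a->S3 S3-b->S3 S3-c->S3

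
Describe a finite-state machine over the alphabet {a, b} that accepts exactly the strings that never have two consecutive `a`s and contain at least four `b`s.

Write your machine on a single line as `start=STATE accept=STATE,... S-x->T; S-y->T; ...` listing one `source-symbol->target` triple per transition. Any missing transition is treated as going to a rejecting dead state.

Handle the two conditions separately and then intersect. One (3 states) tracks partial matches of the forbidden pattern `aa`; the other (6 states) tracks the count of `b`s, saturating at 5. Each combined state is a pair, one component from each; accept when both components accept.
18 states suffice.
          a    b  
>  q0     q1   q2 
   q1     q3   q2 
   q2     q4   q5 
   q3     q3   q6 
   q4     q6   q5 
   q5     q7   q8 
   q6     q6   q9 
   q7     q9   q8 
   q8    q10  q11 
   q9     q9  q12 
   q10   q12  q11 
 * q11   q13  q14 
   q12   q12  q15 
 * q13   q15  q14 
 * q14   q16  q14 
   q15   q15  q17 
 * q16   q17  q14 
   q17   q17  q17 
(> = start, * = accepting)

start=q0; accept=q11,q13,q14,q16; q0-a->q1; q0-b->q2; q1-a->q3; q1-b->q2; q2-a->q4; q2-b->q5; q3-a->q3; q3-b->q6; q4-a->q6; q4-b->q5; q5-a->q7; q5-b->q8; q6-a->q6; q6-b->q9; q7-a->q9; q7-b->q8; q8-a->q10; q8-b->q11; q9-a->q9; q9-b->q12; q10-a->q12; q10-b->q11; q11-a->q13; q11-b->q14; q12-a->q12; q12-b->q15; q13-a->q15; q13-b->q14; q14-a->q16; q14-b->q14; q15-a->q15; q15-b->q17; q16-a->q17; q16-b->q14; q17-a->q17; q17-b->q17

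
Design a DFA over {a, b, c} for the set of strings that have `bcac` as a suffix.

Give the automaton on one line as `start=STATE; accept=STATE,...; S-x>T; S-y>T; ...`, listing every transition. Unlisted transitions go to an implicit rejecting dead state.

start=s0; accept=s4; s0-a>s0; s0-b>s1; s0-c>s0; s1-a>s0; s1-b>s1; s1-c>s2; s2-a>s3; s2-b>s1; s2-c>s0; s3-a>s0; s3-b>s1; s3-c>s4; s4-a>s0; s4-b>s1; s4-c>s0

Remember how much of `bcac` the current input suffix matches. State s0 means no match yet; s1 means the last symbol is `b`; s2 means the last 2 symbols are `bc`; s3 means the last 3 symbols are `bca`; s4 means the last 4 symbols are `bcac`. Only s4 accepts. On a mismatch, fall back to the longest proper suffix that is still a prefix of `bcac`.
A 5-state machine:
        a   b   c  
>  s0   s0  s1  s0 
   s1   s0  s1  s2 
   s2   s3  s1  s0 
   s3   s0  s1  s4 
 * s4   s0  s1  s0 
(> = start, * = accepting)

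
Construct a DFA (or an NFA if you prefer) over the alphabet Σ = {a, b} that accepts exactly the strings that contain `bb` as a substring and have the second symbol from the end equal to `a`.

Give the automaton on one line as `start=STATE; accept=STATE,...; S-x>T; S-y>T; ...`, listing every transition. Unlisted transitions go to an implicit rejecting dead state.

Handle the two conditions separately and then intersect. One (3 states) tracks whether and how much of `bb` has been seen; the other (7 states) tracks the last 2 symbols read. Each combined state is a pair, one component from each; accept when both components accept. After merging equivalent states the machine shrinks.
6 states suffice.
        a   b  
>  q0   q0  q1 
   q1   q0  q2 
   q2   q3  q2 
   q3   q4  q5 
 * q4   q4  q5 
 * q5   q3  q2 
(> = start, * = accepting)

start=q0; accept=q4,q5; q0-a>q0; q0-b>q1; q1-a>q0; q1-b>q2; q2-a>q3; q2-b>q2; q3-a>q4; q3-b>q5; q4-a>q4; q4-b>q5; q5-a>q3; q5-b>q2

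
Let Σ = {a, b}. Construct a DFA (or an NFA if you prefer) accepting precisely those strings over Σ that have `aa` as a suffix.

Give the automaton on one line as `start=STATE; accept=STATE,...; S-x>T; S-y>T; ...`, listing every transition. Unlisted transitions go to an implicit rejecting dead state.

Let each state record the length of the longest suffix of the input read so far that is also a prefix of `aa`. q1 means the last symbol is `a`; q2 means the last 2 symbols are `aa`. Accept only at q2, where the string currently ends in `aa`.
A 3-state machine:
        a   b  
>  q0   q1  q0 
   q1   q2  q0 
 * q2   q2  q0 
(> = start, * = accepting)

start=q0; accept=q2; q0-a>q1; q0-b>q0; q1-a>q2; q1-b>q0; q2-a>q2; q2-b>q0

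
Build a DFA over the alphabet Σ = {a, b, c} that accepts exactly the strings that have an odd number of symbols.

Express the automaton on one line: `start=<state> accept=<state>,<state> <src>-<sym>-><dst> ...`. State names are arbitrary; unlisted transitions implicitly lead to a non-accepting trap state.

Only the length mod 2 matters, so use a 2-cycle: from any state, every input symbol moves to the next state, wrapping s1 back to s0. Mark s1 accepting.
2 states suffice.
        a   b   c  
>  s0   s1  s1  s1 
 * s1   s0  s0  s0 
(> = start, * = accepting)

start=s0 accept=s1 s0-a->s1 s0-b->s1 s0-c->s1 s1-a->s0 s1-b->s0 s1-c->s0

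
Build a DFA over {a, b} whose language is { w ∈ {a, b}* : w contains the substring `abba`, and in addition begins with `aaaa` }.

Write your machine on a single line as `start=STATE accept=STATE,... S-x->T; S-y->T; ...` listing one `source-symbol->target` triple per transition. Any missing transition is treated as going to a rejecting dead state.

start=S0; accept=S8; S0-a->S1; S0-b->S2; S1-a->S3; S1-b->S2; S2-a->S2; S2-b->S2; S3-a->S4; S3-b->S2; S4-a->S5; S4-b->S2; S5-a->S5; S5-b->S6; S6-a->S5; S6-b->S7; S7-a->S8; S7-b->S9; S8-a->S8; S8-b->S8; S9-a->S5; S9-b->S9

Build one automaton per condition and run them in lockstep. One (5 states) tracks whether and how much of `abba` has been seen; the other (6 states) tracks whether the input so far still matches the prefix `aaaa`. Each combined state is a pair, one component from each; accept when both components accept. After merging equivalent states the machine shrinks.
        a   b  
>  S0   S1  S2 
   S1   S3  S2 
   S2   S2  S2 
   S3   S4  S2 
   S4   S5  S2 
   S5   S5  S6 
   S6   S5  S7 
   S7   S8  S9 
 * S8   S8  S8 
   S9   S5  S9 
(> = start, * = accepting)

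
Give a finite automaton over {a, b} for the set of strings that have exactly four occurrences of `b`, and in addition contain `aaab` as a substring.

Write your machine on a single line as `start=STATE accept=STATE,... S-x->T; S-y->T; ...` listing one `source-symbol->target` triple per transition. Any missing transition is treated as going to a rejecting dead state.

Handle the two conditions separately and then intersect. One (6 states) tracks the count of `b`s, saturating at 5; the other (5 states) tracks whether and how much of `aaab` has been seen. Each combined state is a pair, one component from each; accept when both components accept. Equivalent product states are then merged.
An 18-state machine:
          a    b  
>  q0     q1   q2 
   q1     q3   q2 
   q2     q4   q5 
   q3     q6   q2 
   q4     q7   q5 
   q5     q8   q9 
   q6     q6  q10 
   q7    q10   q5 
   q8    q11   q9 
   q9    q12  q13 
   q10   q10  q14 
   q11   q14   q9 
   q12   q15  q13 
   q13   q13  q13 
   q14   q14  q16 
   q15   q16  q13 
   q16   q16  q17 
 * q17   q17  q13 
(> = start, * = accepting)

start=q0; accept=q17; q0-a->q1; q0-b->q2; q1-a->q3; q1-b->q2; q2-a->q4; q2-b->q5; q3-a->q6; q3-b->q2; q4-a->q7; q4-b->q5; q5-a->q8; q5-b->q9; q6-a->q6; q6-b->q10; q7-a->q10; q7-b->q5; q8-a->q11; q8-b->q9; q9-a->q12; q9-b->q13; q10-a->q10; q10-b->q14; q11-a->q14; q11-b->q9; q12-a->q15; q12-b->q13; q13-a->q13; q13-b->q13; q14-a->q14; q14-b->q16; q15-a->q16; q15-b->q13; q16-a->q16; q16-b->q17; q17-a->q17; q17-b->q13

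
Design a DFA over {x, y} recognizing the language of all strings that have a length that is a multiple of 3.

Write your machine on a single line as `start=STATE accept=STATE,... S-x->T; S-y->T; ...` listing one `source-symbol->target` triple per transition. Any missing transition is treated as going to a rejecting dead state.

Count input length modulo 3: every symbol advances one step around the cycle A → B → C → A. Accept at A.
       x  y 
>* A   B  B 
   B   C  C 
   C   A  A 
(> = start, * = accepting)

start=A; accept=A; A-x->B; A-y->B; B-x->C; B-y->C; C-x->A; C-y->A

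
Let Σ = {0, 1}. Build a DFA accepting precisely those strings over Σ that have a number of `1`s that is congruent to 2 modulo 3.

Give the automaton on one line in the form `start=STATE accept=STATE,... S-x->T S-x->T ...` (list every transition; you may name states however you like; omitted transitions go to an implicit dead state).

start=s0 accept=s2 s0-0->s0 s0-1->s1 s1-0->s1 s1-1->s2 s2-0->s2 s2-1->s0

Keep the running count of `1`s modulo 3: each `1` advances along the cycle s0 → s1 → s2 → s0 while other symbols loop. Accept at s2.
A 3-state machine:
        0   1  
>  s0   s0  s1 
   s1   s1  s2 
 * s2   s2  s0 
(> = start, * = accepting)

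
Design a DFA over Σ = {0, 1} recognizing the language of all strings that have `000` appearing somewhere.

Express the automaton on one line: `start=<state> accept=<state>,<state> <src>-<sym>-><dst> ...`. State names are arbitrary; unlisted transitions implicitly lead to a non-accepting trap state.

start=S0 accept=S3 S0-0->S1 S0-1->S0 S1-0->S2 S1-1->S0 S2-0->S3 S2-1->S0 S3-0->S3 S3-1->S3

Track how much of `000` has been matched so far: state S0 is no progress, S3 is the absorbing accept state reached once `000` has occurred. Intermediate states record partial matches; on a mismatch, fall back to the longest reusable overlap.
With 4 states:
        0   1  
>  S0   S1  S0 
   S1   S2  S0 
   S2   S3  S0 
 * S3   S3  S3 
(> = start, * = accepting)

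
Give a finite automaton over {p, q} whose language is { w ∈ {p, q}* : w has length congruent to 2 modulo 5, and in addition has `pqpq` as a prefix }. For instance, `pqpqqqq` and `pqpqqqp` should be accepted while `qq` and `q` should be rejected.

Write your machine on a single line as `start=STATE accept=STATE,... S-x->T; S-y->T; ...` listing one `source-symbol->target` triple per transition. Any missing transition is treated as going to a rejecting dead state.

start=s0; accept=s12; s0-p->s1; s0-q->s2; s1-p->s3; s1-q->s4; s2-p->s3; s2-q->s3; s3-p->s5; s3-q->s5; s4-p->s6; s4-q->s5; s5-p->s7; s5-q->s7; s6-p->s7; s6-q->s8; s7-p->s9; s7-q->s9; s8-p->s10; s8-q->s10; s9-p->s2; s9-q->s2; s10-p->s11; s10-q->s11; s11-p->s12; s11-q->s12; s12-p->s13; s12-q->s13; s13-p->s8; s13-q->s8

Build one automaton per condition and run them in lockstep. The first has 5 states tracking the input length modulo 5; the second has 6 states tracking whether the input so far still matches the prefix `pqpq`. A product state is a pair (one from each), accepting exactly when both do.
A 14-state machine:
          p    q  
>  s0     s1   s2 
   s1     s3   s4 
   s2     s3   s3 
   s3     s5   s5 
   s4     s6   s5 
   s5     s7   s7 
   s6     s7   s8 
   s7     s9   s9 
   s8    s10  s10 
   s9     s2   s2 
   s10   s11  s11 
   s11   s12  s12 
 * s12   s13  s13 
   s13    s8   s8 
(> = start, * = accepting)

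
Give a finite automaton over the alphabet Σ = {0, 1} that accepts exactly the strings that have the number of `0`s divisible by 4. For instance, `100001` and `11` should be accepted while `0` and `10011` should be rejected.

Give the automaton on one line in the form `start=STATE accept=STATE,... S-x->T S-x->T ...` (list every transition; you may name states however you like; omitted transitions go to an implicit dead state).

start=S0 accept=S0 S0-0->S1 S0-1->S0 S1-0->S2 S1-1->S1 S2-0->S3 S2-1->S2 S3-0->S0 S3-1->S3

Keep the running count of `0`s modulo 4: each `0` advances along the cycle S0 → S1 → S2 → S3 → S0 while other symbols loop. Accept at S0.
        0   1  
>* S0   S1  S0 
   S1   S2  S1 
   S2   S3  S2 
   S3   S0  S3 
(> = start, * = accepting)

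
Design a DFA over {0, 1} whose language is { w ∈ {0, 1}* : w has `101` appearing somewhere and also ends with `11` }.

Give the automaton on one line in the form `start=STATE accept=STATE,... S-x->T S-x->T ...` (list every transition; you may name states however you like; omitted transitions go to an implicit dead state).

Handle the two conditions separately and then intersect. One (4 states) tracks whether and how much of `101` has been seen; the other (3 states) tracks how much of the suffix `11` has currently been matched. Each combined state is a pair, one component from each; accept when both components accept. Equivalent product states are then merged.
        0   1  
>  S0   S0  S1 
   S1   S2  S1 
   S2   S0  S3 
   S3   S4  S5 
   S4   S4  S3 
 * S5   S4  S5 
(> = start, * = accepting)

start=S0 accept=S5 S0-0->S0 S0-1->S1 S1-0->S2 S1-1->S1 S2-0->S0 S2-1->S3 S3-0->S4 S3-1->S5 S4-0->S4 S4-1->S3 S5-0->S4 S5-1->S5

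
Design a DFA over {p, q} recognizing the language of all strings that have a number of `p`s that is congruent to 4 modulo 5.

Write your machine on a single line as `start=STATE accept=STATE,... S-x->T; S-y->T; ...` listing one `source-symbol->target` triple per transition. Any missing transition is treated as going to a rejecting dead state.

start=s0; accept=s4; s0-p->s1; s0-q->s0; s1-p->s2; s1-q->s1; s2-p->s3; s2-q->s2; s3-p->s4; s3-q->s3; s4-p->s0; s4-q->s4

The only thing that matters is how many `p`s have appeared, reduced mod 5. Use one state per residue: s0 for 0, …, s4 for 4. Reading `p` moves to the next residue; anything else stays put. s4 is accepting.
With 5 states:
        p   q  
>  s0   s1  s0 
   s1   s2  s1 
   s2   s3  s2 
   s3   s4  s3 
 * s4   s0  s4 
(> = start, * = accepting)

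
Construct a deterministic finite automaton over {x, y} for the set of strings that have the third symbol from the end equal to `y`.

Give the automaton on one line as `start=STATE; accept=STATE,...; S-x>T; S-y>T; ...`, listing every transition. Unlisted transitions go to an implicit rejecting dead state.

start=A; accept=L,M,N,O; A-x>B; A-y>C; B-x>D; B-y>E; C-x>F; C-y>G; D-x>H; D-y>I; E-x>J; E-y>K; F-x>L; F-y>M; G-x>N; G-y>O; H-x>H; H-y>I; I-x>J; I-y>K; J-x>L; J-y>M; K-x>N; K-y>O; L-x>H; L-y>I; M-x>J; M-y>K; N-x>L; N-y>M; O-x>N; O-y>O

A DFA must remember the last 3 symbols (since which symbol is third-to-last isn't known until the input ends). Use one state per possible window of the last ≤3 symbols; accept from those whose window starts with `y`.
       x  y 
>  A   B  C 
   B   D  E 
   C   F  G 
   D   H  I 
   E   J  K 
   F   L  M 
   G   N  O 
   H   H  I 
   I   J  K 
   J   L  M 
   K   N  O 
 * L   H  I 
 * M   J  K 
 * N   L  M 
 * O   N  O 
(> = start, * = accepting)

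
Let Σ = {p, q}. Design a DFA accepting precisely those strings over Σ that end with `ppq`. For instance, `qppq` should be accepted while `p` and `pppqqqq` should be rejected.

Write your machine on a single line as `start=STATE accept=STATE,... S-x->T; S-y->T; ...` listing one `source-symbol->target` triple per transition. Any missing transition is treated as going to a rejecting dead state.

start=S0; accept=S3; S0-p->S1; S0-q->S0; S1-p->S2; S1-q->S0; S2-p->S2; S2-q->S3; S3-p->S1; S3-q->S0

Remember how much of `ppq` the current input suffix matches. State S0 means no match yet; S1 means the last symbol is `p`; S2 means the last 2 symbols are `pp`; S3 means the last 3 symbols are `ppq`. Only S3 accepts. On a mismatch, fall back to the longest proper suffix that is still a prefix of `ppq`.
4 states suffice.
        p   q  
>  S0   S1  S0 
   S1   S2  S0 
   S2   S2  S3 
 * S3   S1  S0 
(> = start, * = accepting)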